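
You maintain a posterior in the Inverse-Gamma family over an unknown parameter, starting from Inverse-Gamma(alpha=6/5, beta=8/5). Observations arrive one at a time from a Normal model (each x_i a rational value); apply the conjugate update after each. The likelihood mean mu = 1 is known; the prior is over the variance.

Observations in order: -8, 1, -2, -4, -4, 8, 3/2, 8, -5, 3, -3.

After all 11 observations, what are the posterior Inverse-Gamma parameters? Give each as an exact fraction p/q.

obs 1: x=-8 → posterior Inverse-Gamma(17/10, 421/10)
obs 2: x=1 → posterior Inverse-Gamma(11/5, 421/10)
obs 3: x=-2 → posterior Inverse-Gamma(27/10, 233/5)
obs 4: x=-4 → posterior Inverse-Gamma(16/5, 591/10)
obs 5: x=-4 → posterior Inverse-Gamma(37/10, 358/5)
obs 6: x=8 → posterior Inverse-Gamma(21/5, 961/10)
obs 7: x=3/2 → posterior Inverse-Gamma(47/10, 3849/40)
obs 8: x=8 → posterior Inverse-Gamma(26/5, 4829/40)
obs 9: x=-5 → posterior Inverse-Gamma(57/10, 5549/40)
obs 10: x=3 → posterior Inverse-Gamma(31/5, 5629/40)
obs 11: x=-3 → posterior Inverse-Gamma(67/10, 5949/40)

alpha=67/10, beta=5949/40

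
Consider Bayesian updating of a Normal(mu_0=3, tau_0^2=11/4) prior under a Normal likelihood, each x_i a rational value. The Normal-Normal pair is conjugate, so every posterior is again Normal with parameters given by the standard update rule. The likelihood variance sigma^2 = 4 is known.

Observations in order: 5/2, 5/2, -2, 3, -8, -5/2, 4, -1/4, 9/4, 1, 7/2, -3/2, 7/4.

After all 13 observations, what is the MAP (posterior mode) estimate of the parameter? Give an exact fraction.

467/636

obs 1: x=5/2 → posterior Normal(151/54, 44/27)
obs 2: x=5/2 → posterior Normal(103/38, 22/19)
obs 3: x=-2 → posterior Normal(81/49, 44/49)
obs 4: x=3 → posterior Normal(19/10, 11/15)
obs 5: x=-8 → posterior Normal(26/71, 44/71)
obs 6: x=-5/2 → posterior Normal(-3/164, 22/41)
obs 7: x=4 → posterior Normal(85/186, 44/93)
obs 8: x=-1/4 → posterior Normal(159/416, 11/26)
obs 9: x=9/4 → posterior Normal(129/230, 44/115)
obs 10: x=1 → posterior Normal(151/252, 22/63)
obs 11: x=7/2 → posterior Normal(114/137, 44/137)
obs 12: x=-3/2 → posterior Normal(195/296, 11/37)
obs 13: x=7/4 → posterior Normal(467/636, 44/159)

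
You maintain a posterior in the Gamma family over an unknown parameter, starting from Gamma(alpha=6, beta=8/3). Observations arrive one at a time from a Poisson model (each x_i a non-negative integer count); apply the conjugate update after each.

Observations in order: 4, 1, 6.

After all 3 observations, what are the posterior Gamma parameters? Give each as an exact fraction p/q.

alpha=17, beta=17/3

obs 1: x=4 → posterior Gamma(10, 11/3)
obs 2: x=1 → posterior Gamma(11, 14/3)
obs 3: x=6 → posterior Gamma(17, 17/3)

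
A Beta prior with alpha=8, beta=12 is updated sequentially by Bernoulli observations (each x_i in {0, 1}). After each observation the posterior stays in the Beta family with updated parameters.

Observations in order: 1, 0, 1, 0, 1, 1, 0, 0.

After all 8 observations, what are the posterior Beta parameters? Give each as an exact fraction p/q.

obs 1: x=1 → posterior Beta(9, 12)
obs 2: x=0 → posterior Beta(9, 13)
obs 3: x=1 → posterior Beta(10, 13)
obs 4: x=0 → posterior Beta(10, 14)
obs 5: x=1 → posterior Beta(11, 14)
obs 6: x=1 → posterior Beta(12, 14)
obs 7: x=0 → posterior Beta(12, 15)
obs 8: x=0 → posterior Beta(12, 16)

alpha=12, beta=16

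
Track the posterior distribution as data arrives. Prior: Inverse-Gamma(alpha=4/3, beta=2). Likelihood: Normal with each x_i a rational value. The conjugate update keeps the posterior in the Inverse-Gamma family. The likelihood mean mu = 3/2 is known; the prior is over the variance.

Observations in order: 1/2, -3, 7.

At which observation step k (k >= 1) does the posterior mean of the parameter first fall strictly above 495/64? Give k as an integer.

obs 1: x=1/2 → posterior Inverse-Gamma(11/6, 5/2)
obs 2: x=-3 → posterior Inverse-Gamma(7/3, 101/8)
obs 3: x=7 → posterior Inverse-Gamma(17/6, 111/4)

k = 2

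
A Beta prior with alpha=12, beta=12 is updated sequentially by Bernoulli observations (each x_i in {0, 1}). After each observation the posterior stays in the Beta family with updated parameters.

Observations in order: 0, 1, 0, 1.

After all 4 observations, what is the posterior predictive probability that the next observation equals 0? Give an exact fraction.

obs 1: x=0 → posterior Beta(12, 13)
obs 2: x=1 → posterior Beta(13, 13)
obs 3: x=0 → posterior Beta(13, 14)
obs 4: x=1 → posterior Beta(14, 14)

1/2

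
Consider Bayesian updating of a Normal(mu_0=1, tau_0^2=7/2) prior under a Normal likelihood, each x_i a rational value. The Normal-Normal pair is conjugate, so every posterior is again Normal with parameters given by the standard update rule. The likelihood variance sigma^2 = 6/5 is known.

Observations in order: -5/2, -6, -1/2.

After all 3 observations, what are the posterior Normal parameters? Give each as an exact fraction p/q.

obs 1: x=-5/2 → posterior Normal(-151/94, 42/47)
obs 2: x=-6 → posterior Normal(-571/164, 21/41)
obs 3: x=-1/2 → posterior Normal(-101/39, 14/39)

mu_0=-101/39, tau_0^2=14/39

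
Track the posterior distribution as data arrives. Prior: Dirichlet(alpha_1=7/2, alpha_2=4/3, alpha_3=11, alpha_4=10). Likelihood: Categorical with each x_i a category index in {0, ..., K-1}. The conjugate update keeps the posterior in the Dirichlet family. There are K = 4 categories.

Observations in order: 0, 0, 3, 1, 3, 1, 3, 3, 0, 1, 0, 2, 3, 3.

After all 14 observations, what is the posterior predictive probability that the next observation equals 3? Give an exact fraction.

96/239

obs 1: x=0 → posterior Dirichlet(9/2, 4/3, 11, 10)
obs 2: x=0 → posterior Dirichlet(11/2, 4/3, 11, 10)
obs 3: x=3 → posterior Dirichlet(11/2, 4/3, 11, 11)
obs 4: x=1 → posterior Dirichlet(11/2, 7/3, 11, 11)
obs 5: x=3 → posterior Dirichlet(11/2, 7/3, 11, 12)
obs 6: x=1 → posterior Dirichlet(11/2, 10/3, 11, 12)
obs 7: x=3 → posterior Dirichlet(11/2, 10/3, 11, 13)
obs 8: x=3 → posterior Dirichlet(11/2, 10/3, 11, 14)
obs 9: x=0 → posterior Dirichlet(13/2, 10/3, 11, 14)
obs 10: x=1 → posterior Dirichlet(13/2, 13/3, 11, 14)
obs 11: x=0 → posterior Dirichlet(15/2, 13/3, 11, 14)
obs 12: x=2 → posterior Dirichlet(15/2, 13/3, 12, 14)
obs 13: x=3 → posterior Dirichlet(15/2, 13/3, 12, 15)
obs 14: x=3 → posterior Dirichlet(15/2, 13/3, 12, 16)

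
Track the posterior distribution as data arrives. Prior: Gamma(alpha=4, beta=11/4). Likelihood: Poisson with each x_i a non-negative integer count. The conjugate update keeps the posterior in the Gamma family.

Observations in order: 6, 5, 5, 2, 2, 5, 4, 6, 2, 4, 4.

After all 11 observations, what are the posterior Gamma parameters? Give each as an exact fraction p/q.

alpha=49, beta=55/4

obs 1: x=6 → posterior Gamma(10, 15/4)
obs 2: x=5 → posterior Gamma(15, 19/4)
obs 3: x=5 → posterior Gamma(20, 23/4)
obs 4: x=2 → posterior Gamma(22, 27/4)
obs 5: x=2 → posterior Gamma(24, 31/4)
obs 6: x=5 → posterior Gamma(29, 35/4)
obs 7: x=4 → posterior Gamma(33, 39/4)
obs 8: x=6 → posterior Gamma(39, 43/4)
obs 9: x=2 → posterior Gamma(41, 47/4)
obs 10: x=4 → posterior Gamma(45, 51/4)
obs 11: x=4 → posterior Gamma(49, 55/4)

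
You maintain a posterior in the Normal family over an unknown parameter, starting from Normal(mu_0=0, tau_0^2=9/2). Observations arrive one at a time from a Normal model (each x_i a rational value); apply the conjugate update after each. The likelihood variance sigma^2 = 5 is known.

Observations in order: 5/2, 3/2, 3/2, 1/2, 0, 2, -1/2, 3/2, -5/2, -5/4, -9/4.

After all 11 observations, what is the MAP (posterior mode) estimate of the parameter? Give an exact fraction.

obs 1: x=5/2 → posterior Normal(45/38, 45/19)
obs 2: x=3/2 → posterior Normal(9/7, 45/28)
obs 3: x=3/2 → posterior Normal(99/74, 45/37)
obs 4: x=1/2 → posterior Normal(27/23, 45/46)
obs 5: x=0 → posterior Normal(54/55, 9/11)
obs 6: x=2 → posterior Normal(9/8, 45/64)
obs 7: x=-1/2 → posterior Normal(135/146, 45/73)
obs 8: x=3/2 → posterior Normal(81/82, 45/82)
obs 9: x=-5/2 → posterior Normal(9/14, 45/91)
obs 10: x=-5/4 → posterior Normal(189/400, 9/20)
obs 11: x=-9/4 → posterior Normal(27/109, 45/109)

27/109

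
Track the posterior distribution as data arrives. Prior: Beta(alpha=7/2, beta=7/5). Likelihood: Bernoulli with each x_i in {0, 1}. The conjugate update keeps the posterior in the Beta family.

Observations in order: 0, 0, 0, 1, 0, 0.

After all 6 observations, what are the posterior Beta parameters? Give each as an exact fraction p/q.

obs 1: x=0 → posterior Beta(7/2, 12/5)
obs 2: x=0 → posterior Beta(7/2, 17/5)
obs 3: x=0 → posterior Beta(7/2, 22/5)
obs 4: x=1 → posterior Beta(9/2, 22/5)
obs 5: x=0 → posterior Beta(9/2, 27/5)
obs 6: x=0 → posterior Beta(9/2, 32/5)

alpha=9/2, beta=32/5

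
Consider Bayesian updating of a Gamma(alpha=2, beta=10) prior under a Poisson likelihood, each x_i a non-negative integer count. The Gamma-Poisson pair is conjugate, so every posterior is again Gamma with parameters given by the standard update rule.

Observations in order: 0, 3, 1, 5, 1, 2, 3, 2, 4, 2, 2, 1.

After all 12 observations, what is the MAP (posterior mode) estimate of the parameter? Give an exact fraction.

obs 1: x=0 → posterior Gamma(2, 11)
obs 2: x=3 → posterior Gamma(5, 12)
obs 3: x=1 → posterior Gamma(6, 13)
obs 4: x=5 → posterior Gamma(11, 14)
obs 5: x=1 → posterior Gamma(12, 15)
obs 6: x=2 → posterior Gamma(14, 16)
obs 7: x=3 → posterior Gamma(17, 17)
obs 8: x=2 → posterior Gamma(19, 18)
obs 9: x=4 → posterior Gamma(23, 19)
obs 10: x=2 → posterior Gamma(25, 20)
obs 11: x=2 → posterior Gamma(27, 21)
obs 12: x=1 → posterior Gamma(28, 22)

27/22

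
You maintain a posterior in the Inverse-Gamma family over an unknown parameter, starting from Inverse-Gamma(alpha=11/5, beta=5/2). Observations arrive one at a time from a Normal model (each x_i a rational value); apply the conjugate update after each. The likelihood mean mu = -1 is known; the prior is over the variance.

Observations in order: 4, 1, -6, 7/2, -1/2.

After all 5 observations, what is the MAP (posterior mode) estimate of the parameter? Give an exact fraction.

obs 1: x=4 → posterior Inverse-Gamma(27/10, 15)
obs 2: x=1 → posterior Inverse-Gamma(16/5, 17)
obs 3: x=-6 → posterior Inverse-Gamma(37/10, 59/2)
obs 4: x=7/2 → posterior Inverse-Gamma(21/5, 317/8)
obs 5: x=-1/2 → posterior Inverse-Gamma(47/10, 159/4)

265/38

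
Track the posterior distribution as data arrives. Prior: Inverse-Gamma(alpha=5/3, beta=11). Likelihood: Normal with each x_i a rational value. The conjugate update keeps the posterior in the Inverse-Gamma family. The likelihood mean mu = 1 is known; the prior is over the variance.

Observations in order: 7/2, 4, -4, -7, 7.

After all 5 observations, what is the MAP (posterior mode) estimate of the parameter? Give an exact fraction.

obs 1: x=7/2 → posterior Inverse-Gamma(13/6, 113/8)
obs 2: x=4 → posterior Inverse-Gamma(8/3, 149/8)
obs 3: x=-4 → posterior Inverse-Gamma(19/6, 249/8)
obs 4: x=-7 → posterior Inverse-Gamma(11/3, 505/8)
obs 5: x=7 → posterior Inverse-Gamma(25/6, 649/8)

1947/124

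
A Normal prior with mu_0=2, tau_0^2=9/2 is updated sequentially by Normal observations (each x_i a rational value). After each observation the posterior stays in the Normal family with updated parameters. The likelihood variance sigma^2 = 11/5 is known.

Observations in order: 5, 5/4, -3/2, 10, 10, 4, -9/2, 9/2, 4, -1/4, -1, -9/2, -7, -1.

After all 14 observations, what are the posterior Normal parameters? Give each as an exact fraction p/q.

mu_0=899/652, tau_0^2=99/652

obs 1: x=5 → posterior Normal(269/67, 99/67)
obs 2: x=5/4 → posterior Normal(1301/448, 99/112)
obs 3: x=-3/2 → posterior Normal(1031/628, 99/157)
obs 4: x=10 → posterior Normal(2831/808, 99/202)
obs 5: x=10 → posterior Normal(4631/988, 99/247)
obs 6: x=4 → posterior Normal(5351/1168, 99/292)
obs 7: x=-9/2 → posterior Normal(4541/1348, 99/337)
obs 8: x=9/2 → posterior Normal(5351/1528, 99/382)
obs 9: x=4 → posterior Normal(6071/1708, 99/427)
obs 10: x=-1/4 → posterior Normal(3013/944, 99/472)
obs 11: x=-1 → posterior Normal(2923/1034, 9/47)
obs 12: x=-9/2 → posterior Normal(1259/562, 99/562)
obs 13: x=-7 → posterior Normal(944/607, 99/607)
obs 14: x=-1 → posterior Normal(899/652, 99/652)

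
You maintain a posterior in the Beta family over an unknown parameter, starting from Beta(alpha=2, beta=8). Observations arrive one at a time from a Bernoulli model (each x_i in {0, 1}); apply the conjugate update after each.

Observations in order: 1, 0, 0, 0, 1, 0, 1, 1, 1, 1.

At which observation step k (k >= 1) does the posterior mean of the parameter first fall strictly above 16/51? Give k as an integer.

obs 1: x=1 → posterior Beta(3, 8)
obs 2: x=0 → posterior Beta(3, 9)
obs 3: x=0 → posterior Beta(3, 10)
obs 4: x=0 → posterior Beta(3, 11)
obs 5: x=1 → posterior Beta(4, 11)
obs 6: x=0 → posterior Beta(4, 12)
obs 7: x=1 → posterior Beta(5, 12)
obs 8: x=1 → posterior Beta(6, 12)
obs 9: x=1 → posterior Beta(7, 12)
obs 10: x=1 → posterior Beta(8, 12)

k = 8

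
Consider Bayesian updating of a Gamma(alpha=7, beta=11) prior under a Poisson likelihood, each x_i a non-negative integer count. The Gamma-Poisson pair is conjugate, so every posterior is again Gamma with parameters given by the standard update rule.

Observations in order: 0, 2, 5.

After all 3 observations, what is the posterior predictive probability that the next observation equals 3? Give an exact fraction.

obs 1: x=0 → posterior Gamma(7, 12)
obs 2: x=2 → posterior Gamma(9, 13)
obs 3: x=5 → posterior Gamma(14, 14)

1244544764462497792/19705225067138671875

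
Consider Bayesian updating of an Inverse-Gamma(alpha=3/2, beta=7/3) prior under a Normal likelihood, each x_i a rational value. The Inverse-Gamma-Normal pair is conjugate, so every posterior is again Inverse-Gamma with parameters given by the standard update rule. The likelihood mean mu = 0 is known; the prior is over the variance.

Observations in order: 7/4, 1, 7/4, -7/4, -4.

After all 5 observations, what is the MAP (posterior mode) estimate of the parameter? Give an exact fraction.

1481/480

obs 1: x=7/4 → posterior Inverse-Gamma(2, 371/96)
obs 2: x=1 → posterior Inverse-Gamma(5/2, 419/96)
obs 3: x=7/4 → posterior Inverse-Gamma(3, 283/48)
obs 4: x=-7/4 → posterior Inverse-Gamma(7/2, 713/96)
obs 5: x=-4 → posterior Inverse-Gamma(4, 1481/96)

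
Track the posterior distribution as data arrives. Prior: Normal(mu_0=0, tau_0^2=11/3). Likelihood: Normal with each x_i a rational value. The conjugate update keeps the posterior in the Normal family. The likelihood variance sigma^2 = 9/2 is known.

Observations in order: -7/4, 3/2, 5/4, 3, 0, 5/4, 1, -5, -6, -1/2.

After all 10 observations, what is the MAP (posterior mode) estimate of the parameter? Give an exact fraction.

-231/494

obs 1: x=-7/4 → posterior Normal(-11/14, 99/49)
obs 2: x=3/2 → posterior Normal(-11/142, 99/71)
obs 3: x=5/4 → posterior Normal(22/93, 33/31)
obs 4: x=3 → posterior Normal(88/115, 99/115)
obs 5: x=0 → posterior Normal(88/137, 99/137)
obs 6: x=5/4 → posterior Normal(77/106, 33/53)
obs 7: x=1 → posterior Normal(275/362, 99/181)
obs 8: x=-5 → posterior Normal(55/406, 99/203)
obs 9: x=-6 → posterior Normal(-209/450, 11/25)
obs 10: x=-1/2 → posterior Normal(-231/494, 99/247)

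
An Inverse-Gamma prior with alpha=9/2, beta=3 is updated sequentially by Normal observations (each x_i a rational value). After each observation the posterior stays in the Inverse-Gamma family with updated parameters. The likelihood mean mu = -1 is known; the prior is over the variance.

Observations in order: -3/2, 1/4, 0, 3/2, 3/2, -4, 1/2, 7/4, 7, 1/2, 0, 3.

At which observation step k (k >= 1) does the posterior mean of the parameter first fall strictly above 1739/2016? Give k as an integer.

obs 1: x=-3/2 → posterior Inverse-Gamma(5, 25/8)
obs 2: x=1/4 → posterior Inverse-Gamma(11/2, 125/32)
obs 3: x=0 → posterior Inverse-Gamma(6, 141/32)
obs 4: x=3/2 → posterior Inverse-Gamma(13/2, 241/32)
obs 5: x=3/2 → posterior Inverse-Gamma(7, 341/32)
obs 6: x=-4 → posterior Inverse-Gamma(15/2, 485/32)
obs 7: x=1/2 → posterior Inverse-Gamma(8, 521/32)
obs 8: x=7/4 → posterior Inverse-Gamma(17/2, 321/16)
obs 9: x=7 → posterior Inverse-Gamma(9, 833/16)
obs 10: x=1/2 → posterior Inverse-Gamma(19/2, 851/16)
obs 11: x=0 → posterior Inverse-Gamma(10, 859/16)
obs 12: x=3 → posterior Inverse-Gamma(21/2, 987/16)

k = 2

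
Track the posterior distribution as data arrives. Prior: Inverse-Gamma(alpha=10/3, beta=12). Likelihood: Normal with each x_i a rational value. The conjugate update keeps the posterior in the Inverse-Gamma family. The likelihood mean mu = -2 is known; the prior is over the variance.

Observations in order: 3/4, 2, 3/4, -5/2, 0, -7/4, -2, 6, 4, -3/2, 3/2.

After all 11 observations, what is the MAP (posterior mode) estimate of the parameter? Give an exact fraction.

obs 1: x=3/4 → posterior Inverse-Gamma(23/6, 505/32)
obs 2: x=2 → posterior Inverse-Gamma(13/3, 761/32)
obs 3: x=3/4 → posterior Inverse-Gamma(29/6, 441/16)
obs 4: x=-5/2 → posterior Inverse-Gamma(16/3, 443/16)
obs 5: x=0 → posterior Inverse-Gamma(35/6, 475/16)
obs 6: x=-7/4 → posterior Inverse-Gamma(19/3, 951/32)
obs 7: x=-2 → posterior Inverse-Gamma(41/6, 951/32)
obs 8: x=6 → posterior Inverse-Gamma(22/3, 1975/32)
obs 9: x=4 → posterior Inverse-Gamma(47/6, 2551/32)
obs 10: x=-3/2 → posterior Inverse-Gamma(25/3, 2555/32)
obs 11: x=3/2 → posterior Inverse-Gamma(53/6, 2751/32)

8253/944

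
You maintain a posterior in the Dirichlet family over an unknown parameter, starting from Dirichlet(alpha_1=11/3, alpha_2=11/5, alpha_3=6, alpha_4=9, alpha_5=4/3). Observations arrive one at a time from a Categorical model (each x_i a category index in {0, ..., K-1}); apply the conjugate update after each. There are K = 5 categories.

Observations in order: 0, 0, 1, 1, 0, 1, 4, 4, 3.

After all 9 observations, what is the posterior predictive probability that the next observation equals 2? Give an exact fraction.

obs 1: x=0 → posterior Dirichlet(14/3, 11/5, 6, 9, 4/3)
obs 2: x=0 → posterior Dirichlet(17/3, 11/5, 6, 9, 4/3)
obs 3: x=1 → posterior Dirichlet(17/3, 16/5, 6, 9, 4/3)
obs 4: x=1 → posterior Dirichlet(17/3, 21/5, 6, 9, 4/3)
obs 5: x=0 → posterior Dirichlet(20/3, 21/5, 6, 9, 4/3)
obs 6: x=1 → posterior Dirichlet(20/3, 26/5, 6, 9, 4/3)
obs 7: x=4 → posterior Dirichlet(20/3, 26/5, 6, 9, 7/3)
obs 8: x=4 → posterior Dirichlet(20/3, 26/5, 6, 9, 10/3)
obs 9: x=3 → posterior Dirichlet(20/3, 26/5, 6, 10, 10/3)

5/26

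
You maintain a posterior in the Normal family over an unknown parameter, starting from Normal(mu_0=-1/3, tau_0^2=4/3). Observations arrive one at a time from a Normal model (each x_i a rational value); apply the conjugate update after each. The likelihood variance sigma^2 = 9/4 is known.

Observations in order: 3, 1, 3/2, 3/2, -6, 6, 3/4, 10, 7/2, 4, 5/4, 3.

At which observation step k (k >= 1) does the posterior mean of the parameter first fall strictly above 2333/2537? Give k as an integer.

obs 1: x=3 → posterior Normal(39/43, 36/43)
obs 2: x=1 → posterior Normal(55/59, 36/59)
obs 3: x=3/2 → posterior Normal(79/75, 12/25)
obs 4: x=3/2 → posterior Normal(103/91, 36/91)
obs 5: x=-6 → posterior Normal(7/107, 36/107)
obs 6: x=6 → posterior Normal(103/123, 12/41)
obs 7: x=3/4 → posterior Normal(115/139, 36/139)
obs 8: x=10 → posterior Normal(55/31, 36/155)
obs 9: x=7/2 → posterior Normal(331/171, 4/19)
obs 10: x=4 → posterior Normal(395/187, 36/187)
obs 11: x=5/4 → posterior Normal(415/203, 36/203)
obs 12: x=3 → posterior Normal(463/219, 12/73)

k = 2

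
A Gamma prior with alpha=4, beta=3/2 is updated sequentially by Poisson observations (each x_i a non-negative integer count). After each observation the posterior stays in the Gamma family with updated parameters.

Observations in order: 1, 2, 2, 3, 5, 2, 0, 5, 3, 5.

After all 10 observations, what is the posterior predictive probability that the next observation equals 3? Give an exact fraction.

obs 1: x=1 → posterior Gamma(5, 5/2)
obs 2: x=2 → posterior Gamma(7, 7/2)
obs 3: x=2 → posterior Gamma(9, 9/2)
obs 4: x=3 → posterior Gamma(12, 11/2)
obs 5: x=5 → posterior Gamma(17, 13/2)
obs 6: x=2 → posterior Gamma(19, 15/2)
obs 7: x=0 → posterior Gamma(19, 17/2)
obs 8: x=5 → posterior Gamma(24, 19/2)
obs 9: x=3 → posterior Gamma(27, 21/2)
obs 10: x=5 → posterior Gamma(32, 23/2)

1800413763959568968822192096940959812171000429312/8470329472543003390683225006796419620513916015625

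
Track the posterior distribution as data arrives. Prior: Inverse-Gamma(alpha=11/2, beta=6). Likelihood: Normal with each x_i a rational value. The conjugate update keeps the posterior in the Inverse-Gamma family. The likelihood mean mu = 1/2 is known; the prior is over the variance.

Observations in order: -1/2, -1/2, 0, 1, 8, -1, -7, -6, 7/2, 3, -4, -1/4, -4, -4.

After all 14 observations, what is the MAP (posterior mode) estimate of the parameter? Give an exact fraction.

147/16

obs 1: x=-1/2 → posterior Inverse-Gamma(6, 13/2)
obs 2: x=-1/2 → posterior Inverse-Gamma(13/2, 7)
obs 3: x=0 → posterior Inverse-Gamma(7, 57/8)
obs 4: x=1 → posterior Inverse-Gamma(15/2, 29/4)
obs 5: x=8 → posterior Inverse-Gamma(8, 283/8)
obs 6: x=-1 → posterior Inverse-Gamma(17/2, 73/2)
obs 7: x=-7 → posterior Inverse-Gamma(9, 517/8)
obs 8: x=-6 → posterior Inverse-Gamma(19/2, 343/4)
obs 9: x=7/2 → posterior Inverse-Gamma(10, 361/4)
obs 10: x=3 → posterior Inverse-Gamma(21/2, 747/8)
obs 11: x=-4 → posterior Inverse-Gamma(11, 207/2)
obs 12: x=-1/4 → posterior Inverse-Gamma(23/2, 3321/32)
obs 13: x=-4 → posterior Inverse-Gamma(12, 3645/32)
obs 14: x=-4 → posterior Inverse-Gamma(25/2, 3969/32)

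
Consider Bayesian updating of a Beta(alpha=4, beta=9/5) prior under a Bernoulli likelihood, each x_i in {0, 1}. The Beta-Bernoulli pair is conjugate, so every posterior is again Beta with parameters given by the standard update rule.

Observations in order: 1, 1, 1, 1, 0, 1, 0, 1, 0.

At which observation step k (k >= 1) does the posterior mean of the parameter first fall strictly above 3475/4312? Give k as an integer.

obs 1: x=1 → posterior Beta(5, 9/5)
obs 2: x=1 → posterior Beta(6, 9/5)
obs 3: x=1 → posterior Beta(7, 9/5)
obs 4: x=1 → posterior Beta(8, 9/5)
obs 5: x=0 → posterior Beta(8, 14/5)
obs 6: x=1 → posterior Beta(9, 14/5)
obs 7: x=0 → posterior Beta(9, 19/5)
obs 8: x=1 → posterior Beta(10, 19/5)
obs 9: x=0 → posterior Beta(10, 24/5)

k = 4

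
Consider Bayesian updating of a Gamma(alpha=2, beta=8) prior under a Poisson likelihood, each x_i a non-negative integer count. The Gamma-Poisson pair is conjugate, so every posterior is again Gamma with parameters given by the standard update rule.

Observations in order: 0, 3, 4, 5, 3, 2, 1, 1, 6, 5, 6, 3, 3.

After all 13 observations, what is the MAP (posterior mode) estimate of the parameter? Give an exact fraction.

43/21

obs 1: x=0 → posterior Gamma(2, 9)
obs 2: x=3 → posterior Gamma(5, 10)
obs 3: x=4 → posterior Gamma(9, 11)
obs 4: x=5 → posterior Gamma(14, 12)
obs 5: x=3 → posterior Gamma(17, 13)
obs 6: x=2 → posterior Gamma(19, 14)
obs 7: x=1 → posterior Gamma(20, 15)
obs 8: x=1 → posterior Gamma(21, 16)
obs 9: x=6 → posterior Gamma(27, 17)
obs 10: x=5 → posterior Gamma(32, 18)
obs 11: x=6 → posterior Gamma(38, 19)
obs 12: x=3 → posterior Gamma(41, 20)
obs 13: x=3 → posterior Gamma(44, 21)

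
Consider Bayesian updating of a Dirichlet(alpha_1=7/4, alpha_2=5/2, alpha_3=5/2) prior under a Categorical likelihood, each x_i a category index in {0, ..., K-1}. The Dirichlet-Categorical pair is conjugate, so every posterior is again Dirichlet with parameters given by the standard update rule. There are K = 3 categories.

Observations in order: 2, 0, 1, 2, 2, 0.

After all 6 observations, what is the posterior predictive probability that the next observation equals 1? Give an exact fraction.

14/51

obs 1: x=2 → posterior Dirichlet(7/4, 5/2, 7/2)
obs 2: x=0 → posterior Dirichlet(11/4, 5/2, 7/2)
obs 3: x=1 → posterior Dirichlet(11/4, 7/2, 7/2)
obs 4: x=2 → posterior Dirichlet(11/4, 7/2, 9/2)
obs 5: x=2 → posterior Dirichlet(11/4, 7/2, 11/2)
obs 6: x=0 → posterior Dirichlet(15/4, 7/2, 11/2)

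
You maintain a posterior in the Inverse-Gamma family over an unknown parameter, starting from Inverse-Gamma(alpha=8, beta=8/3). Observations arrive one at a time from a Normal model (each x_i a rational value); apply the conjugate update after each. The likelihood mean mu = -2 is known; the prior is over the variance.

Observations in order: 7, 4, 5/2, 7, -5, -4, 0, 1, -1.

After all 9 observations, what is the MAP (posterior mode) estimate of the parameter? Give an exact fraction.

obs 1: x=7 → posterior Inverse-Gamma(17/2, 259/6)
obs 2: x=4 → posterior Inverse-Gamma(9, 367/6)
obs 3: x=5/2 → posterior Inverse-Gamma(19/2, 1711/24)
obs 4: x=7 → posterior Inverse-Gamma(10, 2683/24)
obs 5: x=-5 → posterior Inverse-Gamma(21/2, 2791/24)
obs 6: x=-4 → posterior Inverse-Gamma(11, 2839/24)
obs 7: x=0 → posterior Inverse-Gamma(23/2, 2887/24)
obs 8: x=1 → posterior Inverse-Gamma(12, 2995/24)
obs 9: x=-1 → posterior Inverse-Gamma(25/2, 3007/24)

3007/324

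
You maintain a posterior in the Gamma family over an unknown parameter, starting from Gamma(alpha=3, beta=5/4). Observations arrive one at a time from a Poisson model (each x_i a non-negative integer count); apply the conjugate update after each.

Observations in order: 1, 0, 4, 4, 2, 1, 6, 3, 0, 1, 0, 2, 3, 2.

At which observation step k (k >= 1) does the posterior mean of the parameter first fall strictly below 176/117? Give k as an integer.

k = 2

obs 1: x=1 → posterior Gamma(4, 9/4)
obs 2: x=0 → posterior Gamma(4, 13/4)
obs 3: x=4 → posterior Gamma(8, 17/4)
obs 4: x=4 → posterior Gamma(12, 21/4)
obs 5: x=2 → posterior Gamma(14, 25/4)
obs 6: x=1 → posterior Gamma(15, 29/4)
obs 7: x=6 → posterior Gamma(21, 33/4)
obs 8: x=3 → posterior Gamma(24, 37/4)
obs 9: x=0 → posterior Gamma(24, 41/4)
obs 10: x=1 → posterior Gamma(25, 45/4)
obs 11: x=0 → posterior Gamma(25, 49/4)
obs 12: x=2 → posterior Gamma(27, 53/4)
obs 13: x=3 → posterior Gamma(30, 57/4)
obs 14: x=2 → posterior Gamma(32, 61/4)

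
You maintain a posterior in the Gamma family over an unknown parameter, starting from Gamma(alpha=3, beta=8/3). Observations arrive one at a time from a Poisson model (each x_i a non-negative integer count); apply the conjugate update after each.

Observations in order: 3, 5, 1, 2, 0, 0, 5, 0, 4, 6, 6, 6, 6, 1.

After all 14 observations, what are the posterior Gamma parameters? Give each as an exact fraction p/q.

obs 1: x=3 → posterior Gamma(6, 11/3)
obs 2: x=5 → posterior Gamma(11, 14/3)
obs 3: x=1 → posterior Gamma(12, 17/3)
obs 4: x=2 → posterior Gamma(14, 20/3)
obs 5: x=0 → posterior Gamma(14, 23/3)
obs 6: x=0 → posterior Gamma(14, 26/3)
obs 7: x=5 → posterior Gamma(19, 29/3)
obs 8: x=0 → posterior Gamma(19, 32/3)
obs 9: x=4 → posterior Gamma(23, 35/3)
obs 10: x=6 → posterior Gamma(29, 38/3)
obs 11: x=6 → posterior Gamma(35, 41/3)
obs 12: x=6 → posterior Gamma(41, 44/3)
obs 13: x=6 → posterior Gamma(47, 47/3)
obs 14: x=1 → posterior Gamma(48, 50/3)

alpha=48, beta=50/3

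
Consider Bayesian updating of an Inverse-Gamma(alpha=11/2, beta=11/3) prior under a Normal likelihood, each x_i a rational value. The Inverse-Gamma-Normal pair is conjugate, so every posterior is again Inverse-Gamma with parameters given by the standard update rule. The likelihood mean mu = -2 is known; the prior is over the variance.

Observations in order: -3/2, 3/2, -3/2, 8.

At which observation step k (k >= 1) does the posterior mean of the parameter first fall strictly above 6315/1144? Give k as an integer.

obs 1: x=-3/2 → posterior Inverse-Gamma(6, 91/24)
obs 2: x=3/2 → posterior Inverse-Gamma(13/2, 119/12)
obs 3: x=-3/2 → posterior Inverse-Gamma(7, 241/24)
obs 4: x=8 → posterior Inverse-Gamma(15/2, 1441/24)

k = 4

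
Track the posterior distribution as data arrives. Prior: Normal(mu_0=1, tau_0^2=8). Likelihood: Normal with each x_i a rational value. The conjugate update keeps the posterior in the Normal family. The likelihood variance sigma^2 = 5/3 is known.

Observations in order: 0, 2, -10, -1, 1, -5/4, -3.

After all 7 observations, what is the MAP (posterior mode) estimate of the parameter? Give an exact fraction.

obs 1: x=0 → posterior Normal(5/29, 40/29)
obs 2: x=2 → posterior Normal(1, 40/53)
obs 3: x=-10 → posterior Normal(-17/7, 40/77)
obs 4: x=-1 → posterior Normal(-211/101, 40/101)
obs 5: x=1 → posterior Normal(-187/125, 8/25)
obs 6: x=-5/4 → posterior Normal(-217/149, 40/149)
obs 7: x=-3 → posterior Normal(-289/173, 40/173)

-289/173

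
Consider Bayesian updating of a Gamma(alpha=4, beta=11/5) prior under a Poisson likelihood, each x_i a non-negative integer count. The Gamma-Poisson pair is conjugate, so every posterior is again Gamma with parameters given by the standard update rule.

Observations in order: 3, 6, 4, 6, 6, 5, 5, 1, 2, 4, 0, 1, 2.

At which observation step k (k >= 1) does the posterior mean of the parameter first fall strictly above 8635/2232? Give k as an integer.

obs 1: x=3 → posterior Gamma(7, 16/5)
obs 2: x=6 → posterior Gamma(13, 21/5)
obs 3: x=4 → posterior Gamma(17, 26/5)
obs 4: x=6 → posterior Gamma(23, 31/5)
obs 5: x=6 → posterior Gamma(29, 36/5)
obs 6: x=5 → posterior Gamma(34, 41/5)
obs 7: x=5 → posterior Gamma(39, 46/5)
obs 8: x=1 → posterior Gamma(40, 51/5)
obs 9: x=2 → posterior Gamma(42, 56/5)
obs 10: x=4 → posterior Gamma(46, 61/5)
obs 11: x=0 → posterior Gamma(46, 66/5)
obs 12: x=1 → posterior Gamma(47, 71/5)
obs 13: x=2 → posterior Gamma(49, 76/5)

k = 5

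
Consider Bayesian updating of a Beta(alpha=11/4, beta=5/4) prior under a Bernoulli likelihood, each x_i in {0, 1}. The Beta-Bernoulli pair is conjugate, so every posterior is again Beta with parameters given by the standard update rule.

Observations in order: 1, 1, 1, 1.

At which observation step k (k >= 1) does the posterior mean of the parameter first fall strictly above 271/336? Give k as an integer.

k = 3

obs 1: x=1 → posterior Beta(15/4, 5/4)
obs 2: x=1 → posterior Beta(19/4, 5/4)
obs 3: x=1 → posterior Beta(23/4, 5/4)
obs 4: x=1 → posterior Beta(27/4, 5/4)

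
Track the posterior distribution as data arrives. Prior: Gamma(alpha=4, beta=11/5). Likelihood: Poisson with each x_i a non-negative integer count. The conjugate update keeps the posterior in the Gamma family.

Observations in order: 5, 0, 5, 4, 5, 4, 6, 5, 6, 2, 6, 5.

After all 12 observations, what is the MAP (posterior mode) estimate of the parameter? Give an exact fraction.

280/71

obs 1: x=5 → posterior Gamma(9, 16/5)
obs 2: x=0 → posterior Gamma(9, 21/5)
obs 3: x=5 → posterior Gamma(14, 26/5)
obs 4: x=4 → posterior Gamma(18, 31/5)
obs 5: x=5 → posterior Gamma(23, 36/5)
obs 6: x=4 → posterior Gamma(27, 41/5)
obs 7: x=6 → posterior Gamma(33, 46/5)
obs 8: x=5 → posterior Gamma(38, 51/5)
obs 9: x=6 → posterior Gamma(44, 56/5)
obs 10: x=2 → posterior Gamma(46, 61/5)
obs 11: x=6 → posterior Gamma(52, 66/5)
obs 12: x=5 → posterior Gamma(57, 71/5)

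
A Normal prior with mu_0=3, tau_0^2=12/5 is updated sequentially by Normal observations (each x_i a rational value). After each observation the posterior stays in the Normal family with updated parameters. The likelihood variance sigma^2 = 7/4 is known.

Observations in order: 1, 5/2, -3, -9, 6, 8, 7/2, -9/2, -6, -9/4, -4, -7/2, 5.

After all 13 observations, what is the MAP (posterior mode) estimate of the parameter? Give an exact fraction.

-195/659

obs 1: x=1 → posterior Normal(153/83, 84/83)
obs 2: x=5/2 → posterior Normal(273/131, 84/131)
obs 3: x=-3 → posterior Normal(129/179, 84/179)
obs 4: x=-9 → posterior Normal(-303/227, 84/227)
obs 5: x=6 → posterior Normal(-3/55, 84/275)
obs 6: x=8 → posterior Normal(369/323, 84/323)
obs 7: x=7/2 → posterior Normal(537/371, 12/53)
obs 8: x=-9/2 → posterior Normal(321/419, 84/419)
obs 9: x=-6 → posterior Normal(33/467, 84/467)
obs 10: x=-9/4 → posterior Normal(-15/103, 84/515)
obs 11: x=-4 → posterior Normal(-267/563, 84/563)
obs 12: x=-7/2 → posterior Normal(-435/611, 84/611)
obs 13: x=5 → posterior Normal(-195/659, 84/659)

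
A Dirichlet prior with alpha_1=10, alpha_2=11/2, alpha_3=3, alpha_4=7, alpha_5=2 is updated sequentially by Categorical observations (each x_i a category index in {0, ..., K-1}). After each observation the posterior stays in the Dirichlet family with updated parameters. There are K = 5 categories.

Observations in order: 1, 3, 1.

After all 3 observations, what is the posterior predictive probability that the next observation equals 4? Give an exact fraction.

obs 1: x=1 → posterior Dirichlet(10, 13/2, 3, 7, 2)
obs 2: x=3 → posterior Dirichlet(10, 13/2, 3, 8, 2)
obs 3: x=1 → posterior Dirichlet(10, 15/2, 3, 8, 2)

4/61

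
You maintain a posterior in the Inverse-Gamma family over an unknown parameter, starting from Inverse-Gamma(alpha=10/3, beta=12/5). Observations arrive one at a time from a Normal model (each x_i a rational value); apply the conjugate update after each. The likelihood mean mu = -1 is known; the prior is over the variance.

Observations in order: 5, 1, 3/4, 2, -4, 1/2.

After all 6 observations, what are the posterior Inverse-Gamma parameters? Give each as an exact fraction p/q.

alpha=19/3, beta=5449/160

obs 1: x=5 → posterior Inverse-Gamma(23/6, 102/5)
obs 2: x=1 → posterior Inverse-Gamma(13/3, 112/5)
obs 3: x=3/4 → posterior Inverse-Gamma(29/6, 3829/160)
obs 4: x=2 → posterior Inverse-Gamma(16/3, 4549/160)
obs 5: x=-4 → posterior Inverse-Gamma(35/6, 5269/160)
obs 6: x=1/2 → posterior Inverse-Gamma(19/3, 5449/160)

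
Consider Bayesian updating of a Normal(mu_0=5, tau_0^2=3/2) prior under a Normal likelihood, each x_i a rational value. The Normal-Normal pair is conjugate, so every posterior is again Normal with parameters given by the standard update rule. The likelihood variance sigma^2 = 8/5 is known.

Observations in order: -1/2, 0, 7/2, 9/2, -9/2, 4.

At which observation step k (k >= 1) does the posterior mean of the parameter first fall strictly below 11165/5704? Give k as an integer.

k = 2

obs 1: x=-1/2 → posterior Normal(145/62, 24/31)
obs 2: x=0 → posterior Normal(145/92, 12/23)
obs 3: x=7/2 → posterior Normal(125/61, 24/61)
obs 4: x=9/2 → posterior Normal(385/152, 6/19)
obs 5: x=-9/2 → posterior Normal(125/91, 24/91)
obs 6: x=4 → posterior Normal(185/106, 12/53)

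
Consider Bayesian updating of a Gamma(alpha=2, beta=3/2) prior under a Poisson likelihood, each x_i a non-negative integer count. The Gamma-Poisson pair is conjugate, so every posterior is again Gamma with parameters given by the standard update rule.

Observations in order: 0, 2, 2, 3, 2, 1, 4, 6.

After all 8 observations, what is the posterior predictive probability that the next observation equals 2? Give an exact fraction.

13732820183192179998694988424532/54108198377272584130510593262881

obs 1: x=0 → posterior Gamma(2, 5/2)
obs 2: x=2 → posterior Gamma(4, 7/2)
obs 3: x=2 → posterior Gamma(6, 9/2)
obs 4: x=3 → posterior Gamma(9, 11/2)
obs 5: x=2 → posterior Gamma(11, 13/2)
obs 6: x=1 → posterior Gamma(12, 15/2)
obs 7: x=4 → posterior Gamma(16, 17/2)
obs 8: x=6 → posterior Gamma(22, 19/2)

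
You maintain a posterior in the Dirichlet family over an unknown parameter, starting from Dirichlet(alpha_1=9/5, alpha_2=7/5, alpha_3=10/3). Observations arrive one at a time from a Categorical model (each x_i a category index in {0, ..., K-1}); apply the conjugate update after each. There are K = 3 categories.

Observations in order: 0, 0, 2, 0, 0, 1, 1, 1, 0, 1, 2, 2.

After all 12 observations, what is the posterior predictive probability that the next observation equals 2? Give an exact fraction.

95/278

obs 1: x=0 → posterior Dirichlet(14/5, 7/5, 10/3)
obs 2: x=0 → posterior Dirichlet(19/5, 7/5, 10/3)
obs 3: x=2 → posterior Dirichlet(19/5, 7/5, 13/3)
obs 4: x=0 → posterior Dirichlet(24/5, 7/5, 13/3)
obs 5: x=0 → posterior Dirichlet(29/5, 7/5, 13/3)
obs 6: x=1 → posterior Dirichlet(29/5, 12/5, 13/3)
obs 7: x=1 → posterior Dirichlet(29/5, 17/5, 13/3)
obs 8: x=1 → posterior Dirichlet(29/5, 22/5, 13/3)
obs 9: x=0 → posterior Dirichlet(34/5, 22/5, 13/3)
obs 10: x=1 → posterior Dirichlet(34/5, 27/5, 13/3)
obs 11: x=2 → posterior Dirichlet(34/5, 27/5, 16/3)
obs 12: x=2 → posterior Dirichlet(34/5, 27/5, 19/3)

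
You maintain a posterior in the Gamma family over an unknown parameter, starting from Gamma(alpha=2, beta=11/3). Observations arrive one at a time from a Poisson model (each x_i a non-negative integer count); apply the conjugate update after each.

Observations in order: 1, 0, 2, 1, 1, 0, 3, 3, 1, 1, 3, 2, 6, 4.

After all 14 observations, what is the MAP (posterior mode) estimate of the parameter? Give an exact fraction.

87/53

obs 1: x=1 → posterior Gamma(3, 14/3)
obs 2: x=0 → posterior Gamma(3, 17/3)
obs 3: x=2 → posterior Gamma(5, 20/3)
obs 4: x=1 → posterior Gamma(6, 23/3)
obs 5: x=1 → posterior Gamma(7, 26/3)
obs 6: x=0 → posterior Gamma(7, 29/3)
obs 7: x=3 → posterior Gamma(10, 32/3)
obs 8: x=3 → posterior Gamma(13, 35/3)
obs 9: x=1 → posterior Gamma(14, 38/3)
obs 10: x=1 → posterior Gamma(15, 41/3)
obs 11: x=3 → posterior Gamma(18, 44/3)
obs 12: x=2 → posterior Gamma(20, 47/3)
obs 13: x=6 → posterior Gamma(26, 50/3)
obs 14: x=4 → posterior Gamma(30, 53/3)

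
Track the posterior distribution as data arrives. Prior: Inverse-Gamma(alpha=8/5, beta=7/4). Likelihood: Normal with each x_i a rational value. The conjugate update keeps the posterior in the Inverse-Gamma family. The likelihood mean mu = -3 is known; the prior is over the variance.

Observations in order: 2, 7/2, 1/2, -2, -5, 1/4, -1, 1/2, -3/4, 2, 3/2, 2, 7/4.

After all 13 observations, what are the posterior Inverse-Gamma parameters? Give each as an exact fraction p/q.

alpha=81/10, beta=3403/32

obs 1: x=2 → posterior Inverse-Gamma(21/10, 57/4)
obs 2: x=7/2 → posterior Inverse-Gamma(13/5, 283/8)
obs 3: x=1/2 → posterior Inverse-Gamma(31/10, 83/2)
obs 4: x=-2 → posterior Inverse-Gamma(18/5, 42)
obs 5: x=-5 → posterior Inverse-Gamma(41/10, 44)
obs 6: x=1/4 → posterior Inverse-Gamma(23/5, 1577/32)
obs 7: x=-1 → posterior Inverse-Gamma(51/10, 1641/32)
obs 8: x=1/2 → posterior Inverse-Gamma(28/5, 1837/32)
obs 9: x=-3/4 → posterior Inverse-Gamma(61/10, 959/16)
obs 10: x=2 → posterior Inverse-Gamma(33/5, 1159/16)
obs 11: x=3/2 → posterior Inverse-Gamma(71/10, 1321/16)
obs 12: x=2 → posterior Inverse-Gamma(38/5, 1521/16)
obs 13: x=7/4 → posterior Inverse-Gamma(81/10, 3403/32)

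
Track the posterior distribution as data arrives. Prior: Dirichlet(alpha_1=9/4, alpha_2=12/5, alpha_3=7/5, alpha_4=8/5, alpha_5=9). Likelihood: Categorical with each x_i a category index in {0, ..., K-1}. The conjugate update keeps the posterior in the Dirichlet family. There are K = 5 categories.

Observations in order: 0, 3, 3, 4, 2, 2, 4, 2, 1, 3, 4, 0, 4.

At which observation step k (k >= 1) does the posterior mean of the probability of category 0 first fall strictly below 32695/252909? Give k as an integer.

obs 1: x=0 → posterior Dirichlet(13/4, 12/5, 7/5, 8/5, 9)
obs 2: x=3 → posterior Dirichlet(13/4, 12/5, 7/5, 13/5, 9)
obs 3: x=3 → posterior Dirichlet(13/4, 12/5, 7/5, 18/5, 9)
obs 4: x=4 → posterior Dirichlet(13/4, 12/5, 7/5, 18/5, 10)
obs 5: x=2 → posterior Dirichlet(13/4, 12/5, 12/5, 18/5, 10)
obs 6: x=2 → posterior Dirichlet(13/4, 12/5, 17/5, 18/5, 10)
obs 7: x=4 → posterior Dirichlet(13/4, 12/5, 17/5, 18/5, 11)
obs 8: x=2 → posterior Dirichlet(13/4, 12/5, 22/5, 18/5, 11)
obs 9: x=1 → posterior Dirichlet(13/4, 17/5, 22/5, 18/5, 11)
obs 10: x=3 → posterior Dirichlet(13/4, 17/5, 22/5, 23/5, 11)
obs 11: x=4 → posterior Dirichlet(13/4, 17/5, 22/5, 23/5, 12)
obs 12: x=0 → posterior Dirichlet(17/4, 17/5, 22/5, 23/5, 12)
obs 13: x=4 → posterior Dirichlet(17/4, 17/5, 22/5, 23/5, 13)

k = 9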